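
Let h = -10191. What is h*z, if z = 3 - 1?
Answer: -20382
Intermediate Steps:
z = 2
h*z = -10191*2 = -20382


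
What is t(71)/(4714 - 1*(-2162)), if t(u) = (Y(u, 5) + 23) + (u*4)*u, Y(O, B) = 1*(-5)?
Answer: 10091/3438 ≈ 2.9351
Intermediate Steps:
Y(O, B) = -5
t(u) = 18 + 4*u**2 (t(u) = (-5 + 23) + (u*4)*u = 18 + (4*u)*u = 18 + 4*u**2)
t(71)/(4714 - 1*(-2162)) = (18 + 4*71**2)/(4714 - 1*(-2162)) = (18 + 4*5041)/(4714 + 2162) = (18 + 20164)/6876 = 20182*(1/6876) = 10091/3438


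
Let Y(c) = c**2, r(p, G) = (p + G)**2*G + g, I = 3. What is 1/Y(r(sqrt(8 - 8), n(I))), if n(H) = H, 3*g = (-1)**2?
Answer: 9/6724 ≈ 0.0013385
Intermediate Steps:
g = 1/3 (g = (1/3)*(-1)**2 = (1/3)*1 = 1/3 ≈ 0.33333)
r(p, G) = 1/3 + G*(G + p)**2 (r(p, G) = (p + G)**2*G + 1/3 = (G + p)**2*G + 1/3 = G*(G + p)**2 + 1/3 = 1/3 + G*(G + p)**2)
1/Y(r(sqrt(8 - 8), n(I))) = 1/((1/3 + 3*(3 + sqrt(8 - 8))**2)**2) = 1/((1/3 + 3*(3 + sqrt(0))**2)**2) = 1/((1/3 + 3*(3 + 0)**2)**2) = 1/((1/3 + 3*3**2)**2) = 1/((1/3 + 3*9)**2) = 1/((1/3 + 27)**2) = 1/((82/3)**2) = 1/(6724/9) = 9/6724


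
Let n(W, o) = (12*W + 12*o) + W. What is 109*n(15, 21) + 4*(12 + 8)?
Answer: 48803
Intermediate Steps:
n(W, o) = 12*o + 13*W
109*n(15, 21) + 4*(12 + 8) = 109*(12*21 + 13*15) + 4*(12 + 8) = 109*(252 + 195) + 4*20 = 109*447 + 80 = 48723 + 80 = 48803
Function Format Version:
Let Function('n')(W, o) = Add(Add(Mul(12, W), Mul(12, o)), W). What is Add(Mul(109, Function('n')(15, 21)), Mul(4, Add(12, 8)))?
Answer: 48803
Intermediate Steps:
Function('n')(W, o) = Add(Mul(12, o), Mul(13, W))
Add(Mul(109, Function('n')(15, 21)), Mul(4, Add(12, 8))) = Add(Mul(109, Add(Mul(12, 21), Mul(13, 15))), Mul(4, Add(12, 8))) = Add(Mul(109, Add(252, 195)), Mul(4, 20)) = Add(Mul(109, 447), 80) = Add(48723, 80) = 48803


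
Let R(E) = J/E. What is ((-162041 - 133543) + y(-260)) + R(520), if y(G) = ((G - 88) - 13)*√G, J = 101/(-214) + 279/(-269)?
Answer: -1769621225951/5986864 - 722*I*√65 ≈ -2.9558e+5 - 5821.0*I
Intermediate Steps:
J = -86875/57566 (J = 101*(-1/214) + 279*(-1/269) = -101/214 - 279/269 = -86875/57566 ≈ -1.5091)
R(E) = -86875/(57566*E)
y(G) = √G*(-101 + G) (y(G) = ((-88 + G) - 13)*√G = (-101 + G)*√G = √G*(-101 + G))
((-162041 - 133543) + y(-260)) + R(520) = ((-162041 - 133543) + √(-260)*(-101 - 260)) - 86875/57566/520 = (-295584 + (2*I*√65)*(-361)) - 86875/57566*1/520 = (-295584 - 722*I*√65) - 17375/5986864 = -1769621225951/5986864 - 722*I*√65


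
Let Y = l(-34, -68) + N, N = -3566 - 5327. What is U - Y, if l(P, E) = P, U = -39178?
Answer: -30251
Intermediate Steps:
N = -8893
Y = -8927 (Y = -34 - 8893 = -8927)
U - Y = -39178 - 1*(-8927) = -39178 + 8927 = -30251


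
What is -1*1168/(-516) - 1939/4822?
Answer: 1157893/622038 ≈ 1.8615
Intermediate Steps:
-1*1168/(-516) - 1939/4822 = -1168*(-1/516) - 1939*1/4822 = 292/129 - 1939/4822 = 1157893/622038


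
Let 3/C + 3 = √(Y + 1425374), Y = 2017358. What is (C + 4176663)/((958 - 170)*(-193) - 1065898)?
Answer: -2396515628893/698862440831 - 23*√1627/698862440831 ≈ -3.4292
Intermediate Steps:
C = 3/(-3 + 46*√1627) (C = 3/(-3 + √(2017358 + 1425374)) = 3/(-3 + √3442732) = 3/(-3 + 46*√1627) ≈ 0.0016195)
(C + 4176663)/((958 - 170)*(-193) - 1065898) = ((9/3442723 + 138*√1627/3442723) + 4176663)/((958 - 170)*(-193) - 1065898) = (14379093773358/3442723 + 138*√1627/3442723)/(788*(-193) - 1065898) = (14379093773358/3442723 + 138*√1627/3442723)/(-152084 - 1065898) = (14379093773358/3442723 + 138*√1627/3442723)/(-1217982) = (14379093773358/3442723 + 138*√1627/3442723)*(-1/1217982) = -2396515628893/698862440831 - 23*√1627/698862440831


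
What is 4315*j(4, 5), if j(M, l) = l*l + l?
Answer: 129450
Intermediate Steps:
j(M, l) = l + l² (j(M, l) = l² + l = l + l²)
4315*j(4, 5) = 4315*(5*(1 + 5)) = 4315*(5*6) = 4315*30 = 129450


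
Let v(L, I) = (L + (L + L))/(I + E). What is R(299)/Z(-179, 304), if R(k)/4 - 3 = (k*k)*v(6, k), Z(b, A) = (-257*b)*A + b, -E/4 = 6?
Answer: 6440172/3845801575 ≈ 0.0016746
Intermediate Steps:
E = -24 (E = -4*6 = -24)
Z(b, A) = b - 257*A*b (Z(b, A) = -257*A*b + b = b - 257*A*b)
v(L, I) = 3*L/(-24 + I) (v(L, I) = (L + (L + L))/(I - 24) = (L + 2*L)/(-24 + I) = (3*L)/(-24 + I) = 3*L/(-24 + I))
R(k) = 12 + 72*k²/(-24 + k) (R(k) = 12 + 4*((k*k)*(3*6/(-24 + k))) = 12 + 4*(k²*(18/(-24 + k))) = 12 + 4*(18*k²/(-24 + k)) = 12 + 72*k²/(-24 + k))
R(299)/Z(-179, 304) = (12*(-24 + 299 + 6*299²)/(-24 + 299))/((-179*(1 - 257*304))) = (12*(-24 + 299 + 6*89401)/275)/((-179*(1 - 78128))) = (12*(1/275)*(-24 + 299 + 536406))/((-179*(-78127))) = (12*(1/275)*536681)/13984733 = (6440172/275)*(1/13984733) = 6440172/3845801575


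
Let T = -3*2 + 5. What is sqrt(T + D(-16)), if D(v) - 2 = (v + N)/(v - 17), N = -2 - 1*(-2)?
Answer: 7*sqrt(33)/33 ≈ 1.2185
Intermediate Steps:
N = 0 (N = -2 + 2 = 0)
T = -1 (T = -6 + 5 = -1)
D(v) = 2 + v/(-17 + v) (D(v) = 2 + (v + 0)/(v - 17) = 2 + v/(-17 + v))
sqrt(T + D(-16)) = sqrt(-1 + (-34 + 3*(-16))/(-17 - 16)) = sqrt(-1 + (-34 - 48)/(-33)) = sqrt(-1 - 1/33*(-82)) = sqrt(-1 + 82/33) = sqrt(49/33) = 7*sqrt(33)/33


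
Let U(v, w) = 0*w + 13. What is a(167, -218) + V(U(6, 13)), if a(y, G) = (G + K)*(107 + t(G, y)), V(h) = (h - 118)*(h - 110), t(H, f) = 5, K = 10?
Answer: -13111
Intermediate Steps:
U(v, w) = 13 (U(v, w) = 0 + 13 = 13)
V(h) = (-118 + h)*(-110 + h)
a(y, G) = 1120 + 112*G (a(y, G) = (G + 10)*(107 + 5) = (10 + G)*112 = 1120 + 112*G)
a(167, -218) + V(U(6, 13)) = (1120 + 112*(-218)) + (12980 + 13² - 228*13) = (1120 - 24416) + (12980 + 169 - 2964) = -23296 + 10185 = -13111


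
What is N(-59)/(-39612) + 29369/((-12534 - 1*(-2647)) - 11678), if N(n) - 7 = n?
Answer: -290560862/213558195 ≈ -1.3606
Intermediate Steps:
N(n) = 7 + n
N(-59)/(-39612) + 29369/((-12534 - 1*(-2647)) - 11678) = (7 - 59)/(-39612) + 29369/((-12534 - 1*(-2647)) - 11678) = -52*(-1/39612) + 29369/((-12534 + 2647) - 11678) = 13/9903 + 29369/(-9887 - 11678) = 13/9903 + 29369/(-21565) = 13/9903 + 29369*(-1/21565) = 13/9903 - 29369/21565 = -290560862/213558195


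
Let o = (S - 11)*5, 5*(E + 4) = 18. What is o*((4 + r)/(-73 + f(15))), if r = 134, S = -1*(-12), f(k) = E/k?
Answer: -51750/5477 ≈ -9.4486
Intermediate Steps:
E = -⅖ (E = -4 + (⅕)*18 = -4 + 18/5 = -⅖ ≈ -0.40000)
f(k) = -2/(5*k)
S = 12
o = 5 (o = (12 - 11)*5 = 1*5 = 5)
o*((4 + r)/(-73 + f(15))) = 5*((4 + 134)/(-73 - ⅖/15)) = 5*(138/(-73 - ⅖*1/15)) = 5*(138/(-73 - 2/75)) = 5*(138/(-5477/75)) = 5*(138*(-75/5477)) = 5*(-10350/5477) = -51750/5477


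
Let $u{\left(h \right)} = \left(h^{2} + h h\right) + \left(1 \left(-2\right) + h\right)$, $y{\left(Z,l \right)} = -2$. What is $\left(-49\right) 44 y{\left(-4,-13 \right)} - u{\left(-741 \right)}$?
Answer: $-1093107$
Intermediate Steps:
$u{\left(h \right)} = -2 + h + 2 h^{2}$ ($u{\left(h \right)} = \left(h^{2} + h^{2}\right) + \left(-2 + h\right) = 2 h^{2} + \left(-2 + h\right) = -2 + h + 2 h^{2}$)
$\left(-49\right) 44 y{\left(-4,-13 \right)} - u{\left(-741 \right)} = \left(-49\right) 44 \left(-2\right) - \left(-2 - 741 + 2 \left(-741\right)^{2}\right) = \left(-2156\right) \left(-2\right) - \left(-2 - 741 + 2 \cdot 549081\right) = 4312 - \left(-2 - 741 + 1098162\right) = 4312 - 1097419 = -1093107$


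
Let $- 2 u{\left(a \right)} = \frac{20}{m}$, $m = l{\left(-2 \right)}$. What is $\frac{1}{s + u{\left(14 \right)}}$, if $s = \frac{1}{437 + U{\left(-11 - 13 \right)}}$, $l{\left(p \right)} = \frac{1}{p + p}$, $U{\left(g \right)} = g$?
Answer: $\frac{413}{16521} \approx 0.024998$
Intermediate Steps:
$l{\left(p \right)} = \frac{1}{2 p}$
$m = - \frac{1}{4}$ ($m = \frac{1}{2 \left(-2\right)} = \frac{1}{2} \left(- \frac{1}{2}\right) = - \frac{1}{4} \approx -0.25$)
$u{\left(a \right)} = 40$ ($u{\left(a \right)} = - \frac{20 \frac{1}{- \frac{1}{4}}}{2} = - \frac{20 \left(-4\right)}{2} = \left(- \frac{1}{2}\right) \left(-80\right) = 40$)
$s = \frac{1}{413}$ ($s = \frac{1}{437 - 24} = \frac{1}{413} \approx 0.0024213$)
$\frac{1}{s + u{\left(14 \right)}} = \frac{1}{\frac{1}{413} + 40} = \frac{1}{\frac{16521}{413}} = \frac{413}{16521}$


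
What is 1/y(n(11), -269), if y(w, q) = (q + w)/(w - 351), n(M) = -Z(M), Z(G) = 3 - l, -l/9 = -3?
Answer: 327/245 ≈ 1.3347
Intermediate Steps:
l = 27 (l = -9*(-3) = 27)
Z(G) = -24 (Z(G) = 3 - 1*27 = 3 - 27 = -24)
n(M) = 24 (n(M) = -1*(-24) = 24)
y(w, q) = (q + w)/(-351 + w)
1/y(n(11), -269) = 1/((-269 + 24)/(-351 + 24)) = 1/(-245/(-327)) = 1/(-1/327*(-245)) = 1/(245/327) = 327/245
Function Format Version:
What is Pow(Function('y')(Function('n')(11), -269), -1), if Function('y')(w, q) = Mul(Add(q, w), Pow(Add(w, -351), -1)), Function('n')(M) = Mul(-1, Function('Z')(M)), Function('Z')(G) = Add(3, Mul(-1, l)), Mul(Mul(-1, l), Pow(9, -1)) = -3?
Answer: Rational(327, 245) ≈ 1.3347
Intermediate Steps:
l = 27 (l = Mul(-9, -3) = 27)
Function('Z')(G) = -24 (Function('Z')(G) = Add(3, Mul(-1, 27)) = Add(3, -27) = -24)
Function('n')(M) = 24 (Function('n')(M) = Mul(-1, -24) = 24)
Function('y')(w, q) = Mul(Pow(Add(-351, w), -1), Add(q, w)) (Function('y')(w, q) = Mul(Add(q, w), Pow(Add(-351, w), -1)) = Mul(Pow(Add(-351, w), -1), Add(q, w)))
Pow(Function('y')(Function('n')(11), -269), -1) = Pow(Mul(Pow(Add(-351, 24), -1), Add(-269, 24)), -1) = Pow(Mul(Pow(-327, -1), -245), -1) = Pow(Mul(Rational(-1, 327), -245), -1) = Pow(Rational(245, 327), -1) = Rational(327, 245)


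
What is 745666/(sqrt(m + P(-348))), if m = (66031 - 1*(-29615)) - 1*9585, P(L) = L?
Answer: 745666*sqrt(85713)/85713 ≈ 2547.0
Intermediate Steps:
m = 86061 (m = (66031 + 29615) - 9585 = 95646 - 9585 = 86061)
745666/(sqrt(m + P(-348))) = 745666/(sqrt(86061 - 348)) = 745666/(sqrt(85713)) = 745666*(sqrt(85713)/85713) = 745666*sqrt(85713)/85713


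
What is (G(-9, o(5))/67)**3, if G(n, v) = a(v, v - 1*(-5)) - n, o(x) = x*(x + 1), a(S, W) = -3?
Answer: 216/300763 ≈ 0.00071817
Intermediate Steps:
o(x) = x*(1 + x)
G(n, v) = -3 - n
(G(-9, o(5))/67)**3 = ((-3 - 1*(-9))/67)**3 = ((-3 + 9)*(1/67))**3 = (6*(1/67))**3 = (6/67)**3 = 216/300763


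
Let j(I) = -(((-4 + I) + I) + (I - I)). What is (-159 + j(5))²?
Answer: 27225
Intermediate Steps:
j(I) = 4 - 2*I (j(I) = -((-4 + 2*I) + 0) = -(-4 + 2*I) = 4 - 2*I)
(-159 + j(5))² = (-159 + (4 - 2*5))² = (-159 + (4 - 10))² = (-159 - 6)² = (-165)² = 27225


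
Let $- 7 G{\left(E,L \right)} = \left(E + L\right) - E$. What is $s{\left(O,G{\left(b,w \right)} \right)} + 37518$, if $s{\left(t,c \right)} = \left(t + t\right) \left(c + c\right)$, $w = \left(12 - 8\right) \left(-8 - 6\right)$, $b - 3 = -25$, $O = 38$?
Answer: $38734$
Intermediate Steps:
$b = -22$ ($b = 3 - 25 = -22$)
$w = -56$ ($w = 4 \left(-14\right) = -56$)
$G{\left(E,L \right)} = - \frac{L}{7}$ ($G{\left(E,L \right)} = - \frac{\left(E + L\right) - E}{7} = - \frac{L}{7}$)
$s{\left(t,c \right)} = 4 c t$ ($s{\left(t,c \right)} = 2 t 2 c = 4 c t$)
$s{\left(O,G{\left(b,w \right)} \right)} + 37518 = 4 \left(\left(- \frac{1}{7}\right) \left(-56\right)\right) 38 + 37518 = 4 \cdot 8 \cdot 38 + 37518 = 1216 + 37518 = 38734$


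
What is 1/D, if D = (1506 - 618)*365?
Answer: 1/324120 ≈ 3.0853e-6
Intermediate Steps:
D = 324120 (D = 888*365 = 324120)
1/D = 1/324120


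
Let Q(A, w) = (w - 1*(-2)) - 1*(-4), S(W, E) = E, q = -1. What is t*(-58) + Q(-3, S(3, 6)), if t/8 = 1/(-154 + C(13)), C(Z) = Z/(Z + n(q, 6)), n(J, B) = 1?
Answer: 32212/2143 ≈ 15.031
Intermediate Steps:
C(Z) = Z/(1 + Z) (C(Z) = Z/(Z + 1) = Z/(1 + Z))
t = -112/2143 (t = 8/(-154 + 13/(1 + 13)) = 8/(-154 + 13/14) = 8/(-2143/14) = 8*(-14/2143) = -112/2143 ≈ -0.052263)
Q(A, w) = 6 + w (Q(A, w) = (w + 2) + 4 = (2 + w) + 4 = 6 + w)
t*(-58) + Q(-3, S(3, 6)) = -112/2143*(-58) + (6 + 6) = 6496/2143 + 12 = 32212/2143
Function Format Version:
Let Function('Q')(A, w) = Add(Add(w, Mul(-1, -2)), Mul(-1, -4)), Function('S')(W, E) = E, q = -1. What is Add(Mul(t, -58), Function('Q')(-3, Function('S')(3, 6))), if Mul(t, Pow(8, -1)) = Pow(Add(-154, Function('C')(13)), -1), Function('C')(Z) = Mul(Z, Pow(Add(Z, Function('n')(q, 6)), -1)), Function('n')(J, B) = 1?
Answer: Rational(32212, 2143) ≈ 15.031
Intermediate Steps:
Function('C')(Z) = Mul(Z, Pow(Add(1, Z), -1)) (Function('C')(Z) = Mul(Z, Pow(Add(Z, 1), -1)) = Mul(Z, Pow(Add(1, Z), -1)))
t = Rational(-112, 2143) (t = Mul(8, Pow(Add(-154, Mul(13, Pow(Add(1, 13), -1))), -1)) = Mul(8, Pow(Add(-154, Mul(13, Pow(14, -1))), -1)) = Mul(8, Pow(Add(-154, Mul(13, Rational(1, 14))), -1)) = Mul(8, Pow(Add(-154, Rational(13, 14)), -1)) = Mul(8, Pow(Rational(-2143, 14), -1)) = Mul(8, Rational(-14, 2143)) = Rational(-112, 2143) ≈ -0.052263)
Function('Q')(A, w) = Add(6, w) (Function('Q')(A, w) = Add(Add(w, 2), 4) = Add(Add(2, w), 4) = Add(6, w))
Add(Mul(t, -58), Function('Q')(-3, Function('S')(3, 6))) = Add(Mul(Rational(-112, 2143), -58), Add(6, 6)) = Add(Rational(6496, 2143), 12) = Rational(32212, 2143)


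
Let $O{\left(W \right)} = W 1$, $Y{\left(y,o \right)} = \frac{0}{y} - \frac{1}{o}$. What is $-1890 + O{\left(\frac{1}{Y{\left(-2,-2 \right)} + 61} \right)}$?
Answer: $- \frac{232468}{123} \approx -1890.0$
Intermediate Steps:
$Y{\left(y,o \right)} = - \frac{1}{o}$ ($Y{\left(y,o \right)} = 0 - \frac{1}{o} = - \frac{1}{o}$)
$O{\left(W \right)} = W$
$-1890 + O{\left(\frac{1}{Y{\left(-2,-2 \right)} + 61} \right)} = -1890 + \frac{1}{- \frac{1}{-2} + 61} = -1890 + \frac{1}{\left(-1\right) \left(- \frac{1}{2}\right) + 61} = -1890 + \frac{1}{\frac{1}{2} + 61} = -1890 + \frac{1}{\frac{123}{2}} = -1890 + \frac{2}{123} = - \frac{232468}{123}$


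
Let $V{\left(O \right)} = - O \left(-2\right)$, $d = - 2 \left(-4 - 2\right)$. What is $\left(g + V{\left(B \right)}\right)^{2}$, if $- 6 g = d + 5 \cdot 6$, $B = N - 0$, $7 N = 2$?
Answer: $\frac{2025}{49} \approx 41.327$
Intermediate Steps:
$N = \frac{2}{7}$ ($N = \frac{1}{7} \cdot 2 = \frac{2}{7} \approx 0.28571$)
$d = 12$ ($d = \left(-2\right) \left(-6\right) = 12$)
$B = \frac{2}{7}$ ($B = \frac{2}{7} - 0 = \frac{2}{7} + 0 = \frac{2}{7} \approx 0.28571$)
$V{\left(O \right)} = 2 O$
$g = -7$ ($g = - \frac{12 + 5 \cdot 6}{6} = - \frac{12 + 30}{6} = \left(- \frac{1}{6}\right) 42 = -7$)
$\left(g + V{\left(B \right)}\right)^{2} = \left(-7 + 2 \cdot \frac{2}{7}\right)^{2} = \left(-7 + \frac{4}{7}\right)^{2} = \left(- \frac{45}{7}\right)^{2} = \frac{2025}{49}$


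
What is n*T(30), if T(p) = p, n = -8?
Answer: -240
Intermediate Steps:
n*T(30) = -8*30 = -240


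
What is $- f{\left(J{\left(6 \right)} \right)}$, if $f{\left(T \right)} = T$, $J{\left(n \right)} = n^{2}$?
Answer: $-36$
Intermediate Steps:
$- f{\left(J{\left(6 \right)} \right)} = - 6^{2} = \left(-1\right) 36 = -36$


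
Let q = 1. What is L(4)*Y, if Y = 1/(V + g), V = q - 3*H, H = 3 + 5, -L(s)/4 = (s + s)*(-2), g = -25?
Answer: -4/3 ≈ -1.3333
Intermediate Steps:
L(s) = 16*s (L(s) = -4*(s + s)*(-2) = -4*2*s*(-2) = -(-16)*s = 16*s)
H = 8
V = -23 (V = 1 - 3*8 = 1 - 24 = -23)
Y = -1/48 (Y = 1/(-23 - 25) = 1/(-48) = -1/48 ≈ -0.020833)
L(4)*Y = (16*4)*(-1/48) = 64*(-1/48) = -4/3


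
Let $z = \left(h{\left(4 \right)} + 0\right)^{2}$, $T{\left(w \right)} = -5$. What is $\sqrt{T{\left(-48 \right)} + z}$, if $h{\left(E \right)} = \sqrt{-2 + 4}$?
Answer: $i \sqrt{3} \approx 1.732 i$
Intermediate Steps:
$h{\left(E \right)} = \sqrt{2}$
$z = 2$ ($z = \left(\sqrt{2} + 0\right)^{2} = \left(\sqrt{2}\right)^{2} = 2$)
$\sqrt{T{\left(-48 \right)} + z} = \sqrt{-5 + 2} = \sqrt{-3} = i \sqrt{3}$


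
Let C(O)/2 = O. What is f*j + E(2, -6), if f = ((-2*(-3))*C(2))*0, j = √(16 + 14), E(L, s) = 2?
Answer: 2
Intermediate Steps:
j = √30 ≈ 5.4772
C(O) = 2*O
f = 0 (f = ((-2*(-3))*(2*2))*0 = (6*4)*0 = 24*0 = 0)
f*j + E(2, -6) = 0*√30 + 2 = 0 + 2 = 2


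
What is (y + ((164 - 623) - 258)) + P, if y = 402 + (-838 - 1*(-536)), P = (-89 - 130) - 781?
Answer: -1617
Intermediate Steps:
P = -1000 (P = -219 - 781 = -1000)
y = 100 (y = 402 + (-838 + 536) = 402 - 302 = 100)
(y + ((164 - 623) - 258)) + P = (100 + ((164 - 623) - 258)) - 1000 = (100 + (-459 - 258)) - 1000 = (100 - 717) - 1000 = -617 - 1000 = -1617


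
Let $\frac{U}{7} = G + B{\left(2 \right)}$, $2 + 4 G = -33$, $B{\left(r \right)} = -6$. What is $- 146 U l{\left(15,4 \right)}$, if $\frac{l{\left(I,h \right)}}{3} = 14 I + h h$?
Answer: $10220511$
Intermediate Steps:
$G = - \frac{35}{4}$ ($G = - \frac{1}{2} + \frac{1}{4} \left(-33\right) = - \frac{1}{2} - \frac{33}{4} = - \frac{35}{4} \approx -8.75$)
$l{\left(I,h \right)} = 3 h^{2} + 42 I$ ($l{\left(I,h \right)} = 3 \left(14 I + h h\right) = 3 \left(14 I + h^{2}\right) = 3 \left(h^{2} + 14 I\right) = 3 h^{2} + 42 I$)
$U = - \frac{413}{4}$ ($U = 7 \left(- \frac{35}{4} - 6\right) = 7 \left(- \frac{59}{4}\right) = - \frac{413}{4} \approx -103.25$)
$- 146 U l{\left(15,4 \right)} = \left(-146\right) \left(- \frac{413}{4}\right) \left(3 \cdot 4^{2} + 42 \cdot 15\right) = \frac{30149 \left(3 \cdot 16 + 630\right)}{2} = \frac{30149 \left(48 + 630\right)}{2} = \frac{30149}{2} \cdot 678 = 10220511$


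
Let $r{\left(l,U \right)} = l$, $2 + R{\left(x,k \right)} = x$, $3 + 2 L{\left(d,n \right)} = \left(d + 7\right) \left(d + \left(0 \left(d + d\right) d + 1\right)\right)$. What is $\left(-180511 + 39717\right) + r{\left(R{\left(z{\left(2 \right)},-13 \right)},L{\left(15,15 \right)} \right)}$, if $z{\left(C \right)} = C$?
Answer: $-140794$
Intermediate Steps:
$L{\left(d,n \right)} = - \frac{3}{2} + \frac{\left(1 + d\right) \left(7 + d\right)}{2}$ ($L{\left(d,n \right)} = - \frac{3}{2} + \frac{\left(d + 7\right) \left(d + \left(0 \left(d + d\right) d + 1\right)\right)}{2} = - \frac{3}{2} + \frac{\left(7 + d\right) \left(d + \left(0 \cdot 2 d d + 1\right)\right)}{2} = - \frac{3}{2} + \frac{\left(7 + d\right) \left(d + \left(0 \cdot 2 d^{2} + 1\right)\right)}{2} = - \frac{3}{2} + \frac{\left(7 + d\right) \left(d + \left(0 + 1\right)\right)}{2} = - \frac{3}{2} + \frac{\left(7 + d\right) \left(d + 1\right)}{2} = - \frac{3}{2} + \frac{\left(7 + d\right) \left(1 + d\right)}{2} = - \frac{3}{2} + \frac{\left(1 + d\right) \left(7 + d\right)}{2}$)
$R{\left(x,k \right)} = -2 + x$
$\left(-180511 + 39717\right) + r{\left(R{\left(z{\left(2 \right)},-13 \right)},L{\left(15,15 \right)} \right)} = \left(-180511 + 39717\right) + \left(-2 + 2\right) = -140794 + 0 = -140794$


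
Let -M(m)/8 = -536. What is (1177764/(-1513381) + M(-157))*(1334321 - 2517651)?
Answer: -7677681663400120/1513381 ≈ -5.0732e+9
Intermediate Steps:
M(m) = 4288 (M(m) = -8*(-536) = 4288)
(1177764/(-1513381) + M(-157))*(1334321 - 2517651) = (1177764/(-1513381) + 4288)*(1334321 - 2517651) = (1177764*(-1/1513381) + 4288)*(-1183330) = (-1177764/1513381 + 4288)*(-1183330) = (6488199964/1513381)*(-1183330) = -7677681663400120/1513381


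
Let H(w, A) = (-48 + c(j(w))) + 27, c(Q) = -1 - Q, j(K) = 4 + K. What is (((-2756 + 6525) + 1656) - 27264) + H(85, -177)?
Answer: -21950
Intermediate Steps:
H(w, A) = -26 - w (H(w, A) = (-48 + (-1 - (4 + w))) + 27 = (-48 + (-1 + (-4 - w))) + 27 = (-48 + (-5 - w)) + 27 = (-53 - w) + 27 = -26 - w)
(((-2756 + 6525) + 1656) - 27264) + H(85, -177) = (((-2756 + 6525) + 1656) - 27264) + (-26 - 1*85) = ((3769 + 1656) - 27264) + (-26 - 85) = (5425 - 27264) - 111 = -21839 - 111 = -21950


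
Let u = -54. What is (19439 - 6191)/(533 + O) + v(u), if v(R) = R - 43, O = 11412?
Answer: -1145417/11945 ≈ -95.891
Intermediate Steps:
v(R) = -43 + R
(19439 - 6191)/(533 + O) + v(u) = (19439 - 6191)/(533 + 11412) + (-43 - 54) = 13248/11945 - 97 = -1145417/11945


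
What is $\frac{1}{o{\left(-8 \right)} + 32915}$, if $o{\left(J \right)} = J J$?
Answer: $\frac{1}{32979} \approx 3.0322 \cdot 10^{-5}$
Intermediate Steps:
$o{\left(J \right)} = J^{2}$
$\frac{1}{o{\left(-8 \right)} + 32915} = \frac{1}{\left(-8\right)^{2} + 32915} = \frac{1}{64 + 32915} = \frac{1}{32979}$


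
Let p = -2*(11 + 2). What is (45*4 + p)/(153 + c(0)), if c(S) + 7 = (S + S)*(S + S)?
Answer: 77/73 ≈ 1.0548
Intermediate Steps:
p = -26 (p = -2*13 = -26)
c(S) = -7 + 4*S**2 (c(S) = -7 + (S + S)*(S + S) = -7 + (2*S)*(2*S) = -7 + 4*S**2)
(45*4 + p)/(153 + c(0)) = (45*4 - 26)/(153 + (-7 + 4*0**2)) = (180 - 26)/(153 + (-7 + 4*0)) = 154/(153 + (-7 + 0)) = 154/(153 - 7) = 154/146 = 154*(1/146) = 77/73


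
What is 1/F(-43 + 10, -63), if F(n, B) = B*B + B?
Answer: 1/3906 ≈ 0.00025602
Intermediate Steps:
F(n, B) = B + B**2 (F(n, B) = B**2 + B = B + B**2)
1/F(-43 + 10, -63) = 1/(-63*(1 - 63)) = 1/(-63*(-62)) = 1/3906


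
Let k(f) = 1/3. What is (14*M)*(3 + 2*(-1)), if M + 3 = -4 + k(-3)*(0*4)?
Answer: -98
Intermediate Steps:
k(f) = ⅓
M = -7 (M = -3 + (-4 + (0*4)/3) = -3 + (-4 + (⅓)*0) = -3 + (-4 + 0) = -3 - 4 = -7)
(14*M)*(3 + 2*(-1)) = (14*(-7))*(3 + 2*(-1)) = -98*(3 - 2) = -98*1 = -98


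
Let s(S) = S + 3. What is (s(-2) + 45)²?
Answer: 2116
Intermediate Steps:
s(S) = 3 + S
(s(-2) + 45)² = ((3 - 2) + 45)² = (1 + 45)² = 46² = 2116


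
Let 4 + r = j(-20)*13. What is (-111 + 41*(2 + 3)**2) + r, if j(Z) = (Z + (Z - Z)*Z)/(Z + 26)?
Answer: 2600/3 ≈ 866.67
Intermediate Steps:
j(Z) = Z/(26 + Z) (j(Z) = (Z + 0*Z)/(26 + Z) = (Z + 0)/(26 + Z) = Z/(26 + Z))
r = -142/3 (r = -4 - 20/(26 - 20)*13 = -4 - 20/6*13 = -4 - 20*1/6*13 = -4 - 10/3*13 = -4 - 130/3 = -142/3 ≈ -47.333)
(-111 + 41*(2 + 3)**2) + r = (-111 + 41*(2 + 3)**2) - 142/3 = (-111 + 41*5**2) - 142/3 = (-111 + 41*25) - 142/3 = (-111 + 1025) - 142/3 = 914 - 142/3 = 2600/3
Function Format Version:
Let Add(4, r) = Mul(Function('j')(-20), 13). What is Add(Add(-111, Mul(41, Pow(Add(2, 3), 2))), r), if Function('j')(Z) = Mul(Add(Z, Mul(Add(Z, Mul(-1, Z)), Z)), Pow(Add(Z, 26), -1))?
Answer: Rational(2600, 3) ≈ 866.67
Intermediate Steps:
Function('j')(Z) = Mul(Z, Pow(Add(26, Z), -1)) (Function('j')(Z) = Mul(Add(Z, Mul(0, Z)), Pow(Add(26, Z), -1)) = Mul(Add(Z, 0), Pow(Add(26, Z), -1)) = Mul(Z, Pow(Add(26, Z), -1)))
r = Rational(-142, 3) (r = Add(-4, Mul(Mul(-20, Pow(Add(26, -20), -1)), 13)) = Add(-4, Mul(Mul(-20, Pow(6, -1)), 13)) = Add(-4, Mul(Mul(-20, Rational(1, 6)), 13)) = Add(-4, Mul(Rational(-10, 3), 13)) = Add(-4, Rational(-130, 3)) = Rational(-142, 3) ≈ -47.333)
Add(Add(-111, Mul(41, Pow(Add(2, 3), 2))), r) = Add(Add(-111, Mul(41, Pow(Add(2, 3), 2))), Rational(-142, 3)) = Add(Add(-111, Mul(41, Pow(5, 2))), Rational(-142, 3)) = Add(Add(-111, Mul(41, 25)), Rational(-142, 3)) = Add(Add(-111, 1025), Rational(-142, 3)) = Add(914, Rational(-142, 3)) = Rational(2600, 3)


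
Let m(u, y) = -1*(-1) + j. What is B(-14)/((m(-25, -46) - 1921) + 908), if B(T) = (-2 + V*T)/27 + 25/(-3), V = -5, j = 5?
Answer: 157/27189 ≈ 0.0057744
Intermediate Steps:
m(u, y) = 6 (m(u, y) = -1*(-1) + 5 = 1 + 5 = 6)
B(T) = -227/27 - 5*T/27 (B(T) = (-2 - 5*T)/27 + 25/(-3) = (-2 - 5*T)*(1/27) + 25*(-⅓) = (-2/27 - 5*T/27) - 25/3 = -227/27 - 5*T/27)
B(-14)/((m(-25, -46) - 1921) + 908) = (-227/27 - 5/27*(-14))/((6 - 1921) + 908) = (-227/27 + 70/27)/(-1915 + 908) = -157/27/(-1007) = -157/27*(-1/1007) = 157/27189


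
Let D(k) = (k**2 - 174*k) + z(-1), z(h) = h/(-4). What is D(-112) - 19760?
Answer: 49089/4 ≈ 12272.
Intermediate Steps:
z(h) = -h/4 (z(h) = h*(-1/4) = -h/4)
D(k) = 1/4 + k**2 - 174*k (D(k) = (k**2 - 174*k) - 1/4*(-1) = (k**2 - 174*k) + 1/4 = 1/4 + k**2 - 174*k)
D(-112) - 19760 = (1/4 + (-112)**2 - 174*(-112)) - 19760 = (1/4 + 12544 + 19488) - 19760 = 128129/4 - 19760 = 49089/4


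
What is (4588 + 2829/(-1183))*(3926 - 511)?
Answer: 18525606625/1183 ≈ 1.5660e+7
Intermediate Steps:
(4588 + 2829/(-1183))*(3926 - 511) = (4588 + 2829*(-1/1183))*3415 = (4588 - 2829/1183)*3415 = (5424775/1183)*3415 = 18525606625/1183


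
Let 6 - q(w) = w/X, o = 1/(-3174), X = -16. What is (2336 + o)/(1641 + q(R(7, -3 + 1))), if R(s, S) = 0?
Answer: 7414463/5227578 ≈ 1.4183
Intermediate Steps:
o = -1/3174 ≈ -0.00031506
q(w) = 6 + w/16 (q(w) = 6 - w/(-16) = 6 - w*(-1)/16 = 6 - (-1)*w/16 = 6 + w/16)
(2336 + o)/(1641 + q(R(7, -3 + 1))) = (2336 - 1/3174)/(1641 + (6 + (1/16)*0)) = 7414463/(3174*(1641 + (6 + 0))) = 7414463/(3174*(1641 + 6)) = (7414463/3174)/1647 = (7414463/3174)*(1/1647) = 7414463/5227578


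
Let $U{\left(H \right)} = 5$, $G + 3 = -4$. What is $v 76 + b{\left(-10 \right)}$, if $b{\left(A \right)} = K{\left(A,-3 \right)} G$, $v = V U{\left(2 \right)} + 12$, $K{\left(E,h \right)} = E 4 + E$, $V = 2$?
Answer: $2022$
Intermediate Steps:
$K{\left(E,h \right)} = 5 E$ ($K{\left(E,h \right)} = 4 E + E = 5 E$)
$G = -7$ ($G = -3 - 4 = -7$)
$v = 22$ ($v = 2 \cdot 5 + 12 = 10 + 12 = 22$)
$b{\left(A \right)} = - 35 A$ ($b{\left(A \right)} = 5 A \left(-7\right) = - 35 A$)
$v 76 + b{\left(-10 \right)} = 22 \cdot 76 - -350 = 1672 + 350 = 2022$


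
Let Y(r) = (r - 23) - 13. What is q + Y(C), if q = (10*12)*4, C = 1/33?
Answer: 14653/33 ≈ 444.03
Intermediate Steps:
C = 1/33 ≈ 0.030303
Y(r) = -36 + r (Y(r) = (-23 + r) - 13 = -36 + r)
q = 480 (q = 120*4 = 480)
q + Y(C) = 480 + (-36 + 1/33) = 480 - 1187/33 = 14653/33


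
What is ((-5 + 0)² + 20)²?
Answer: 2025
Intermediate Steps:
((-5 + 0)² + 20)² = ((-5)² + 20)² = (25 + 20)² = 45² = 2025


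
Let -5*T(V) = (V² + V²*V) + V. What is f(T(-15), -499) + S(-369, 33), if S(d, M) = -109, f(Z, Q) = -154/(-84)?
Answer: -643/6 ≈ -107.17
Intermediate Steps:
T(V) = -V/5 - V²/5 - V³/5 (T(V) = -((V² + V²*V) + V)/5 = -((V² + V³) + V)/5 = -(V + V² + V³)/5 = -V/5 - V²/5 - V³/5)
f(Z, Q) = 11/6 (f(Z, Q) = -154*(-1/84) = 11/6)
f(T(-15), -499) + S(-369, 33) = 11/6 - 109 = -643/6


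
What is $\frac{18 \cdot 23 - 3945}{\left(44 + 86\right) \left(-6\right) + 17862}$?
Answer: $- \frac{1177}{5694} \approx -0.20671$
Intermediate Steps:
$\frac{18 \cdot 23 - 3945}{\left(44 + 86\right) \left(-6\right) + 17862} = \frac{414 - 3945}{130 \left(-6\right) + 17862} = - \frac{3531}{-780 + 17862} = - \frac{3531}{17082} = \left(-3531\right) \frac{1}{17082} = - \frac{1177}{5694}$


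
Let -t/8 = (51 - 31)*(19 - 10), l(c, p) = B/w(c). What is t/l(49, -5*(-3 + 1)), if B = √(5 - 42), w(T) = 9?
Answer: 12960*I*√37/37 ≈ 2130.6*I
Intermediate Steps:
B = I*√37 (B = √(-37) = I*√37 ≈ 6.0828*I)
l(c, p) = I*√37/9 (l(c, p) = (I*√37)/9 = (I*√37)*(⅑) = I*√37/9)
t = -1440 (t = -8*(51 - 31)*(19 - 10) = -160*9 = -8*180 = -1440)
t/l(49, -5*(-3 + 1)) = -1440*(-9*I*√37/37) = -(-12960)*I*√37/37 = 12960*I*√37/37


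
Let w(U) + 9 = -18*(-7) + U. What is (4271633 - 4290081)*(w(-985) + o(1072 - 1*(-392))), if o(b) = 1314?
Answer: -8227808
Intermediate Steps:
w(U) = 117 + U (w(U) = -9 + (-18*(-7) + U) = -9 + (126 + U) = 117 + U)
(4271633 - 4290081)*(w(-985) + o(1072 - 1*(-392))) = (4271633 - 4290081)*((117 - 985) + 1314) = -18448*(-868 + 1314) = -18448*446 = -8227808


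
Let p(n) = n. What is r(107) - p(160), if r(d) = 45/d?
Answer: -17075/107 ≈ -159.58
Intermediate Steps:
r(107) - p(160) = 45/107 - 1*160 = 45*(1/107) - 160 = 45/107 - 160 = -17075/107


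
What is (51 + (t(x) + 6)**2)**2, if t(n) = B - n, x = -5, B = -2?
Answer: 17424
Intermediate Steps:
t(n) = -2 - n
(51 + (t(x) + 6)**2)**2 = (51 + ((-2 - 1*(-5)) + 6)**2)**2 = (51 + ((-2 + 5) + 6)**2)**2 = (51 + (3 + 6)**2)**2 = (51 + 9**2)**2 = (51 + 81)**2 = 132**2 = 17424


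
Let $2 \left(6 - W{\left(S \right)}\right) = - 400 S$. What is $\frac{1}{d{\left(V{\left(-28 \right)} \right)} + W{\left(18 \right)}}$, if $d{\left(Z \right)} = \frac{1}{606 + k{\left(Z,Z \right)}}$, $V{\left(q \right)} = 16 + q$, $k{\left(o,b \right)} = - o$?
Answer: $\frac{618}{2228509} \approx 0.00027732$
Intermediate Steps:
$W{\left(S \right)} = 6 + 200 S$ ($W{\left(S \right)} = 6 - \frac{\left(-400\right) S}{2} = 6 + 200 S$)
$d{\left(Z \right)} = \frac{1}{606 - Z}$
$\frac{1}{d{\left(V{\left(-28 \right)} \right)} + W{\left(18 \right)}} = \frac{1}{- \frac{1}{-606 + \left(16 - 28\right)} + \left(6 + 200 \cdot 18\right)} = \frac{1}{- \frac{1}{-606 - 12} + \left(6 + 3600\right)} = \frac{1}{- \frac{1}{-618} + 3606} = \frac{1}{\left(-1\right) \left(- \frac{1}{618}\right) + 3606} = \frac{1}{\frac{1}{618} + 3606} = \frac{1}{\frac{2228509}{618}} = \frac{618}{2228509}$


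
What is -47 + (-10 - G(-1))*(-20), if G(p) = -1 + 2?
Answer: 173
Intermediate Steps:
G(p) = 1
-47 + (-10 - G(-1))*(-20) = -47 + (-10 - 1*1)*(-20) = -47 + (-10 - 1)*(-20) = -47 - 11*(-20) = -47 + 220 = 173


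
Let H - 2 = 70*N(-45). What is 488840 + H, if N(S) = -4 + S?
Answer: 485412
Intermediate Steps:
H = -3428 (H = 2 + 70*(-4 - 45) = 2 + 70*(-49) = 2 - 3430 = -3428)
488840 + H = 488840 - 3428 = 485412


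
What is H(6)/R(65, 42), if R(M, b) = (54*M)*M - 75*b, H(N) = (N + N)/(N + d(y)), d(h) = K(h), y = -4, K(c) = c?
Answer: 1/37500 ≈ 2.6667e-5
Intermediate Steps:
d(h) = h
H(N) = 2*N/(-4 + N) (H(N) = (N + N)/(N - 4) = (2*N)/(-4 + N) = 2*N/(-4 + N))
R(M, b) = -75*b + 54*M**2 (R(M, b) = 54*M**2 - 75*b = -75*b + 54*M**2)
H(6)/R(65, 42) = (2*6/(-4 + 6))/(-75*42 + 54*65**2) = (2*6/2)/(-3150 + 54*4225) = (2*6*(1/2))/(-3150 + 228150) = 6/225000 = 6*(1/225000) = 1/37500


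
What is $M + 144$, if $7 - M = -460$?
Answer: $611$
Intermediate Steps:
$M = 467$ ($M = 7 - -460 = 7 + 460 = 467$)
$M + 144 = 467 + 144 = 611$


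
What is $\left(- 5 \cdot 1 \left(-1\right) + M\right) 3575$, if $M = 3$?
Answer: $28600$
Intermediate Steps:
$\left(- 5 \cdot 1 \left(-1\right) + M\right) 3575 = \left(- 5 \cdot 1 \left(-1\right) + 3\right) 3575 = \left(\left(-5\right) \left(-1\right) + 3\right) 3575 = \left(5 + 3\right) 3575 = 8 \cdot 3575 = 28600$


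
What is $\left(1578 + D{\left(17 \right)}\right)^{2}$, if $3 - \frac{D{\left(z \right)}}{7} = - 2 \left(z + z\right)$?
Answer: $4305625$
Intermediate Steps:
$D{\left(z \right)} = 21 + 28 z$ ($D{\left(z \right)} = 21 - 7 \left(- 2 \left(z + z\right)\right) = 21 - 7 \left(- 2 \cdot 2 z\right) = 21 - 7 \left(- 4 z\right) = 21 + 28 z$)
$\left(1578 + D{\left(17 \right)}\right)^{2} = \left(1578 + \left(21 + 28 \cdot 17\right)\right)^{2} = \left(1578 + \left(21 + 476\right)\right)^{2} = \left(1578 + 497\right)^{2} = 2075^{2} = 4305625$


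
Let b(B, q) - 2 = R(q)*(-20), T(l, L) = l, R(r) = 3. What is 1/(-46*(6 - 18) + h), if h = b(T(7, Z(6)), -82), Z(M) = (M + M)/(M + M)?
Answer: 1/494 ≈ 0.0020243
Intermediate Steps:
Z(M) = 1 (Z(M) = (2*M)/((2*M)) = (2*M)*(1/(2*M)) = 1)
b(B, q) = -58 (b(B, q) = 2 + 3*(-20) = 2 - 60 = -58)
h = -58
1/(-46*(6 - 18) + h) = 1/(-46*(6 - 18) - 58) = 1/(-46*(-12) - 58) = 1/(552 - 58) = 1/494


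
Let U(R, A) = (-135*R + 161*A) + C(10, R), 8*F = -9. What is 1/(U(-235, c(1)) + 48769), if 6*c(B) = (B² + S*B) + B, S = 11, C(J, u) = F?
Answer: 24/1940201 ≈ 1.2370e-5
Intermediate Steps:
F = -9/8 (F = (⅛)*(-9) = -9/8 ≈ -1.1250)
C(J, u) = -9/8
c(B) = 2*B + B²/6 (c(B) = ((B² + 11*B) + B)/6 = (B² + 12*B)/6 = 2*B + B²/6)
U(R, A) = -9/8 - 135*R + 161*A (U(R, A) = (-135*R + 161*A) - 9/8 = -9/8 - 135*R + 161*A)
1/(U(-235, c(1)) + 48769) = 1/((-9/8 - 135*(-235) + 161*((⅙)*1*(12 + 1))) + 48769) = 1/((-9/8 + 31725 + 161*((⅙)*1*13)) + 48769) = 1/((-9/8 + 31725 + 161*(13/6)) + 48769) = 1/((-9/8 + 31725 + 2093/6) + 48769) = 1/(769745/24 + 48769) = 1/(1940201/24) = 24/1940201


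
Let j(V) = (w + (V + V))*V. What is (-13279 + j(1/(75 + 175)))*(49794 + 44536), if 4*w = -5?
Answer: -15657606732893/12500 ≈ -1.2526e+9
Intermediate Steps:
w = -5/4 (w = (¼)*(-5) = -5/4 ≈ -1.2500)
j(V) = V*(-5/4 + 2*V) (j(V) = (-5/4 + (V + V))*V = (-5/4 + 2*V)*V = V*(-5/4 + 2*V))
(-13279 + j(1/(75 + 175)))*(49794 + 44536) = (-13279 + (-5 + 8/(75 + 175))/(4*(75 + 175)))*(49794 + 44536) = (-13279 + (¼)*(-5 + 8/250)/250)*94330 = (-13279 + (¼)*(1/250)*(-5 + 8*(1/250)))*94330 = (-13279 + (¼)*(1/250)*(-5 + 4/125))*94330 = (-13279 + (¼)*(1/250)*(-621/125))*94330 = (-13279 - 621/125000)*94330 = -1659875621/125000*94330 = -15657606732893/12500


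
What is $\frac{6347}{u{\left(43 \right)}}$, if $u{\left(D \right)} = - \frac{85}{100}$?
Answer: $- \frac{126940}{17} \approx -7467.1$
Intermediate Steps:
$u{\left(D \right)} = - \frac{17}{20}$ ($u{\left(D \right)} = \left(-85\right) \frac{1}{100} = - \frac{17}{20}$)
$\frac{6347}{u{\left(43 \right)}} = \frac{6347}{- \frac{17}{20}} = 6347 \left(- \frac{20}{17}\right) = - \frac{126940}{17}$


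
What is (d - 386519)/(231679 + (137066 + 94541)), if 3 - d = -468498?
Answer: 40991/231643 ≈ 0.17696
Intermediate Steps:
d = 468501 (d = 3 - 1*(-468498) = 3 + 468498 = 468501)
(d - 386519)/(231679 + (137066 + 94541)) = (468501 - 386519)/(231679 + (137066 + 94541)) = 81982/(231679 + 231607) = 81982/463286 = 81982*(1/463286) = 40991/231643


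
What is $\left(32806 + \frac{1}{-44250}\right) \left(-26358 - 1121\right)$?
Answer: $- \frac{39890316247021}{44250} \approx -9.0148 \cdot 10^{8}$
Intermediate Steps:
$\left(32806 + \frac{1}{-44250}\right) \left(-26358 - 1121\right) = \left(32806 - \frac{1}{44250}\right) \left(-27479\right) = \frac{1451665499}{44250} \left(-27479\right) = - \frac{39890316247021}{44250}$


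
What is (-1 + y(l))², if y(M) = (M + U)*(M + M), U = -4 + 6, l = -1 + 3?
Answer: 225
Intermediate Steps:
l = 2
U = 2
y(M) = 2*M*(2 + M) (y(M) = (M + 2)*(M + M) = (2 + M)*(2*M) = 2*M*(2 + M))
(-1 + y(l))² = (-1 + 2*2*(2 + 2))² = (-1 + 2*2*4)² = (-1 + 16)² = 15² = 225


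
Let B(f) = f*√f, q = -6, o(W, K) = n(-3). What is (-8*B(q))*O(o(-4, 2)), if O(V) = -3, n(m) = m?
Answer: -144*I*√6 ≈ -352.73*I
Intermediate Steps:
o(W, K) = -3
B(f) = f^(3/2)
(-8*B(q))*O(o(-4, 2)) = -(-48)*I*√6*(-3) = (48*I*√6)*(-3) = -144*I*√6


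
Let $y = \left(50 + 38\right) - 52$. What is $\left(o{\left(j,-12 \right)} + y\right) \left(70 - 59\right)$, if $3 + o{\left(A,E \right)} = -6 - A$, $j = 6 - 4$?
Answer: $275$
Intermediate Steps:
$y = 36$ ($y = 88 - 52 = 36$)
$j = 2$ ($j = 6 - 4 = 2$)
$o{\left(A,E \right)} = -9 - A$ ($o{\left(A,E \right)} = -3 - \left(6 + A\right) = -9 - A$)
$\left(o{\left(j,-12 \right)} + y\right) \left(70 - 59\right) = \left(\left(-9 - 2\right) + 36\right) \left(70 - 59\right) = \left(-11 + 36\right) 11 = 25 \cdot 11 = 275$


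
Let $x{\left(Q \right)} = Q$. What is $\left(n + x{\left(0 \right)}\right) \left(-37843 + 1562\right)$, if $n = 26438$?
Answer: $-959197078$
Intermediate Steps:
$\left(n + x{\left(0 \right)}\right) \left(-37843 + 1562\right) = \left(26438 + 0\right) \left(-37843 + 1562\right) = 26438 \left(-36281\right) = -959197078$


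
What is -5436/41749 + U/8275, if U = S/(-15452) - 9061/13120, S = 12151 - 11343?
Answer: -55644402400887/427059872776000 ≈ -0.13030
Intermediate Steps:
S = 808
U = -918363/1236160 (U = 808/(-15452) - 9061/13120 = 808*(-1/15452) - 9061*1/13120 = -202/3863 - 221/320 = -918363/1236160 ≈ -0.74292)
-5436/41749 + U/8275 = -5436/41749 - 918363/1236160/8275 = -5436*1/41749 - 918363/1236160*1/8275 = -5436/41749 - 918363/10229224000 = -55644402400887/427059872776000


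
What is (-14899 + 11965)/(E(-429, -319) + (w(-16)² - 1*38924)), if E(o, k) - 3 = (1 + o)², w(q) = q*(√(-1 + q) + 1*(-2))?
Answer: -2934*I/(1024*√17 + 140935*I) ≈ -0.020799 - 0.0006231*I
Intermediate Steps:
w(q) = q*(-2 + √(-1 + q)) (w(q) = q*(√(-1 + q) - 2) = q*(-2 + √(-1 + q)))
E(o, k) = 3 + (1 + o)²
(-14899 + 11965)/(E(-429, -319) + (w(-16)² - 1*38924)) = (-14899 + 11965)/((3 + (1 - 429)²) + ((-16*(-2 + √(-1 - 16)))² - 1*38924)) = -2934/((3 + (-428)²) + ((-16*(-2 + √(-17)))² - 38924)) = -2934/((3 + 183184) + ((-16*(-2 + I*√17))² - 38924)) = -2934/(183187 + ((32 - 16*I*√17)² - 38924)) = -2934/(183187 + (-38924 + (32 - 16*I*√17)²)) = -2934/(144263 + (32 - 16*I*√17)²)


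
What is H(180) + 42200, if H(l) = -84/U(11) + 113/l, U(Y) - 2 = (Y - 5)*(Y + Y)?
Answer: 508932011/12060 ≈ 42200.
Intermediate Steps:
U(Y) = 2 + 2*Y*(-5 + Y) (U(Y) = 2 + (Y - 5)*(Y + Y) = 2 + (-5 + Y)*(2*Y) = 2 + 2*Y*(-5 + Y))
H(l) = -42/67 + 113/l (H(l) = -84/(2 - 10*11 + 2*11²) + 113/l = -84/(2 - 110 + 2*121) + 113/l = -84/(2 - 110 + 242) + 113/l = -84/134 + 113/l = -84*1/134 + 113/l = -42/67 + 113/l)
H(180) + 42200 = (-42/67 + 113/180) + 42200 = 11/12060 + 42200 = 508932011/12060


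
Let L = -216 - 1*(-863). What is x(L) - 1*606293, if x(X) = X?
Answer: -605646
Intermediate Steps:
L = 647 (L = -216 + 863 = 647)
x(L) - 1*606293 = 647 - 1*606293 = 647 - 606293 = -605646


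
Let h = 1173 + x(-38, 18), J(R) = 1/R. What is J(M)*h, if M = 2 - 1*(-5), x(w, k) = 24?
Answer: 171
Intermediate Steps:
M = 7 (M = 2 + 5 = 7)
J(R) = 1/R
h = 1197 (h = 1173 + 24 = 1197)
J(M)*h = 1197/7 = (⅐)*1197 = 171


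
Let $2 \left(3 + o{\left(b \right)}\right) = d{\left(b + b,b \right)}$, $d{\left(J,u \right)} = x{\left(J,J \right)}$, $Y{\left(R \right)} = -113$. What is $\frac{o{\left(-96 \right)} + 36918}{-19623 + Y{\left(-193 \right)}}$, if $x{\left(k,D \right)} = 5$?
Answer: $- \frac{73835}{39472} \approx -1.8706$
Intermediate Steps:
$d{\left(J,u \right)} = 5$
$o{\left(b \right)} = - \frac{1}{2}$ ($o{\left(b \right)} = -3 + \frac{1}{2} \cdot 5 = -3 + \frac{5}{2} = - \frac{1}{2}$)
$\frac{o{\left(-96 \right)} + 36918}{-19623 + Y{\left(-193 \right)}} = \frac{- \frac{1}{2} + 36918}{-19623 - 113} = \frac{73835}{2 \left(-19736\right)} = \frac{73835}{2} \left(- \frac{1}{19736}\right) = - \frac{73835}{39472}$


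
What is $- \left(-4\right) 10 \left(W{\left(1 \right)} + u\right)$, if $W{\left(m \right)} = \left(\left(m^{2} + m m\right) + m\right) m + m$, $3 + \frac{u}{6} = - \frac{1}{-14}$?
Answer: $- \frac{3800}{7} \approx -542.86$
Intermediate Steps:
$u = - \frac{123}{7}$ ($u = -18 + 6 \left(- \frac{1}{-14}\right) = -18 + 6 \left(\left(-1\right) \left(- \frac{1}{14}\right)\right) = -18 + 6 \cdot \frac{1}{14} = -18 + \frac{3}{7} = - \frac{123}{7} \approx -17.571$)
$W{\left(m \right)} = m + m \left(m + 2 m^{2}\right)$ ($W{\left(m \right)} = \left(\left(m^{2} + m^{2}\right) + m\right) m + m = \left(2 m^{2} + m\right) m + m = \left(m + 2 m^{2}\right) m + m = m \left(m + 2 m^{2}\right) + m = m + m \left(m + 2 m^{2}\right)$)
$- \left(-4\right) 10 \left(W{\left(1 \right)} + u\right) = - \left(-4\right) 10 \left(1 \left(1 + 1 + 2 \cdot 1^{2}\right) - \frac{123}{7}\right) = - \left(-40\right) \left(1 \left(1 + 1 + 2 \cdot 1\right) - \frac{123}{7}\right) = - \left(-40\right) \left(1 \left(1 + 1 + 2\right) - \frac{123}{7}\right) = - \left(-40\right) \left(1 \cdot 4 - \frac{123}{7}\right) = - \left(-40\right) \left(4 - \frac{123}{7}\right) = - \frac{\left(-40\right) \left(-95\right)}{7} = \left(-1\right) \frac{3800}{7} = - \frac{3800}{7}$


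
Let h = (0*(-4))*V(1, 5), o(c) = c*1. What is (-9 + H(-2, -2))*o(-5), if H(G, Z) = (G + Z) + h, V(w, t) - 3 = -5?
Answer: 65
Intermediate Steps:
V(w, t) = -2 (V(w, t) = 3 - 5 = -2)
o(c) = c
h = 0 (h = (0*(-4))*(-2) = 0*(-2) = 0)
H(G, Z) = G + Z (H(G, Z) = (G + Z) + 0 = G + Z)
(-9 + H(-2, -2))*o(-5) = (-9 + (-2 - 2))*(-5) = (-9 - 4)*(-5) = -13*(-5) = 65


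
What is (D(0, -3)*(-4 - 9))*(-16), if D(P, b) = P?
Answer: 0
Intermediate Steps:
(D(0, -3)*(-4 - 9))*(-16) = (0*(-4 - 9))*(-16) = (0*(-13))*(-16) = 0*(-16) = 0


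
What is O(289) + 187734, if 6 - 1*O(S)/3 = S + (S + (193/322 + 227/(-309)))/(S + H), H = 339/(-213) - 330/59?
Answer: 7317036407227955/39153258984 ≈ 1.8688e+5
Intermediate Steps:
H = -30097/4189 (H = 339*(-1/213) - 330*1/59 = -113/71 - 330/59 = -30097/4189 ≈ -7.1848)
O(S) = 18 - 3*S - 3*(-13457/99498 + S)/(-30097/4189 + S) (O(S) = 18 - 3*(S + (S + (193/322 + 227/(-309)))/(S - 30097/4189)) = 18 - 3*(S + (S + (193*(1/322) + 227*(-1/309)))/(-30097/4189 + S)) = 18 - 3*(S + (S + (193/322 - 227/309))/(-30097/4189 + S)) = 18 - 3*(S + (S - 13457/99498)/(-30097/4189 + S)) = 18 - 3*(S + (-13457/99498 + S)/(-30097/4189 + S)) = 18 + (-3*S - 3*(-13457/99498 + S)/(-30097/4189 + S)) = 18 - 3*S - 3*(-13457/99498 + S)/(-30097/4189 + S))
O(289) + 187734 = (-17911176463 - 416797122*289**2 + 5078576916*289)/(33166*(-30097 + 4189*289)) + 187734 = (-17911176463 - 416797122*83521 + 1467708728724)/(33166*(-30097 + 1210621)) + 187734 = (1/33166)*(-17911176463 - 34811312426562 + 1467708728724)/1180524 + 187734 = (1/33166)*(1/1180524)*(-33361514874301) + 187734 = -33361514874301/39153258984 + 187734 = 7317036407227955/39153258984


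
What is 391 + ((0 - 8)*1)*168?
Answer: -953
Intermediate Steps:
391 + ((0 - 8)*1)*168 = 391 - 8*1*168 = 391 - 8*168 = 391 - 1344 = -953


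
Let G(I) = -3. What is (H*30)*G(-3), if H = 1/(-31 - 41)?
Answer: 5/4 ≈ 1.2500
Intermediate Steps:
H = -1/72 (H = 1/(-72) = -1/72 ≈ -0.013889)
(H*30)*G(-3) = -1/72*30*(-3) = -5/12*(-3) = 5/4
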